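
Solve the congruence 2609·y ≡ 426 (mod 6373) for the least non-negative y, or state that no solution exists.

gcd(2609, 6373) = 1, so a unique solution mod 6373 exists.
2609⁻¹ ≡ 2643 (mod 6373).
y ≡ 2643·426 ≡ 4270 (mod 6373).

4270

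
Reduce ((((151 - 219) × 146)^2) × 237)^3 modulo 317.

151 - 219 = -68 ≡ 249 (mod 317)
249 × 146 = 36354 ≡ 216 (mod 317)
(216)^2 ≡ 57 (mod 317)
57 × 237 = 13509 ≡ 195 (mod 317)
(195)^3 ≡ 245 (mod 317)

245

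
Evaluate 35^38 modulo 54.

37

38 in binary is 100110, i.e. 38 = 32 + 4 + 2.
35^1 ≡ 35 (mod 54)
35^2 ≡ 35^2 = 1225 ≡ 37 (mod 54)
35^4 ≡ 37^2 = 1369 ≡ 19 (mod 54)
35^8 ≡ 19^2 = 361 ≡ 37 (mod 54)
35^16 ≡ 37^2 = 1369 ≡ 19 (mod 54)
35^32 ≡ 19^2 = 361 ≡ 37 (mod 54)
35^38 = 35^32 * 35^4 * 35^2 ≡ 37 * 19 * 37 (mod 54).
Accumulate the product:
37 * 19 = 703 ≡ 1
1 * 37 = 37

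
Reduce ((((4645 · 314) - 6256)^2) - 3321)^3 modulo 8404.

4645 · 314 = 1458530 ≡ 4638 (mod 8404)
4638 - 6256 = -1618 ≡ 6786 (mod 8404)
(6786)^2 ≡ 4280 (mod 8404)
4280 - 3321 = 959
(959)^3 ≡ 7895 (mod 8404)

7895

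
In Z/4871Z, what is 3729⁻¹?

209

Apply the Euclidean algorithm and back-substitute:
4871 = 1×3729 + 1142
3729 = 3×1142 + 303
1142 = 3×303 + 233
303 = 1×233 + 70
233 = 3×70 + 23
70 = 3×23 + 1
23 = 23×1 + 0
gcd(3729, 4871) = 1, so the inverse exists.
Back-substitute for 1:
1 = 1×70 − 3×23
  = −3×233 + 10×70
  = 10×303 − 13×233
  = −13×1142 + 49×303
  = 49×3729 − 160×1142
  = −160×4871 + 209×3729
So 3729⁻¹ ≡ 209 (mod 4871).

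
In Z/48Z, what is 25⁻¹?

By the extended Euclidean algorithm:
48 = 1*25 + 23
25 = 1*23 + 2
23 = 11*2 + 1
2 = 2*1 + 0
gcd(25, 48) = 1, so the inverse exists.
Back-substitute for 1:
1 = 1*23 − 11*2
  = −11*25 + 12*23
  = 12*48 − 23*25
So 25⁻¹ ≡ −23 ≡ 25 (mod 48).

25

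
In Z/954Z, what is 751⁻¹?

907

954 = 1*751 + 203
751 = 3*203 + 142
203 = 1*142 + 61
142 = 2*61 + 20
61 = 3*20 + 1
20 = 20*1 + 0
gcd(751, 954) = 1, so the inverse exists.
Back-substitute for 1:
1 = 1*61 − 3*20
  = −3*142 + 7*61
  = 7*203 − 10*142
  = −10*751 + 37*203
  = 37*954 − 47*751
So 751⁻¹ ≡ −47 ≡ 907 (mod 954).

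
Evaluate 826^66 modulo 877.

Using repeated squaring:
66 in binary is 1000010, i.e. 66 = 64 + 2.
826^1 ≡ 826 (mod 877)
826^2 ≡ 826^2 = 682276 ≡ 847 (mod 877)
826^4 ≡ 847^2 = 717409 ≡ 23 (mod 877)
826^8 ≡ 23^2 = 529 (mod 877)
826^16 ≡ 529^2 = 279841 ≡ 78 (mod 877)
826^32 ≡ 78^2 = 6084 ≡ 822 (mod 877)
826^64 ≡ 822^2 = 675684 ≡ 394 (mod 877)
826^66 = 826^64 · 826^2 ≡ 394 · 847 (mod 877).
394 · 847 = 333718 ≡ 458 (mod 877).

458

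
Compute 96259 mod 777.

688

96259 = 123·777 + 688, so 96259 ≡ 688 (mod 777).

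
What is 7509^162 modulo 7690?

By square-and-multiply:
7509^1 ≡ 7509 (mod 7690)
7509^2 ≡ 7509^2 = 56385081 ≡ 2001 (mod 7690)
7509^4 ≡ 2001^2 = 4004001 ≡ 5201 (mod 7690)
7509^8 ≡ 5201^2 = 27050401 ≡ 4671 (mod 7690)
7509^16 ≡ 4671^2 = 21818241 ≡ 1711 (mod 7690)
7509^32 ≡ 1711^2 = 2927521 ≡ 5321 (mod 7690)
7509^64 ≡ 5321^2 = 28313041 ≡ 6151 (mod 7690)
7509^128 ≡ 6151^2 = 37834801 ≡ 1 (mod 7690)
7509^162 = 7509^128 · 7509^32 · 7509^2 ≡ 1 · 5321 · 2001 (mod 7690).
Accumulate the product:
1 · 5321 = 5321
5321 · 2001 = 10647321 ≡ 4361

4361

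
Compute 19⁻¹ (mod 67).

60

Apply the Euclidean algorithm and back-substitute:
67 = 3*19 + 10
19 = 1*10 + 9
10 = 1*9 + 1
9 = 9*1 + 0
gcd(19, 67) = 1, so the inverse exists.
Back-substitute for 1:
1 = 1*10 − 1*9
  = −1*19 + 2*10
  = 2*67 − 7*19
So 19⁻¹ ≡ −7 ≡ 60 (mod 67).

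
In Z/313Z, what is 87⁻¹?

Apply the Euclidean algorithm and back-substitute:
313 = 3·87 + 52
87 = 1·52 + 35
52 = 1·35 + 17
35 = 2·17 + 1
17 = 17·1 + 0
gcd(87, 313) = 1, so the inverse exists.
Bézout: 1 = −5·313 + 18·87.
So 87⁻¹ ≡ 18 (mod 313).

18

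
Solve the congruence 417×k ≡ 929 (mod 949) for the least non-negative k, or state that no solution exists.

578

gcd(417, 949) = 1, so a unique solution mod 949 exists.
417⁻¹ ≡ 66 (mod 949).
k ≡ 66×929 ≡ 578 (mod 949).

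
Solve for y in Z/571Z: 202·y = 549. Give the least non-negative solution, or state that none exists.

96

gcd(202, 571) = 1, so a unique solution mod 571 exists.
202⁻¹ ≡ 359 (mod 571).
y ≡ 359·549 ≡ 96 (mod 571).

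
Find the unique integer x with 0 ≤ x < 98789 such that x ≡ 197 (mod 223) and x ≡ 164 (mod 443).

223⁻¹ mod 443: 223·296 ≡ 1 (mod 443), so 223⁻¹ ≡ 296.
x = 197 + 223·((164 − 197)·296 mod 443) = 197 + 223·421 = 94080.

94080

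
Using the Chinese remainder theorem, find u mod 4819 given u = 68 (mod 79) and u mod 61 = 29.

700

79⁻¹ mod 61: 79×17 ≡ 1 (mod 61), so 79⁻¹ ≡ 17.
u = 68 + 79×((29 − 68)×17 mod 61) = 68 + 79×8 = 700.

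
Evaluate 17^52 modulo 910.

711

Compute successive squares:
52 in binary is 110100, i.e. 52 = 32 + 16 + 4.
17^1 ≡ 17 (mod 910)
17^2 ≡ 17^2 = 289 (mod 910)
17^4 ≡ 289^2 = 83521 ≡ 711 (mod 910)
17^8 ≡ 711^2 = 505521 ≡ 471 (mod 910)
17^16 ≡ 471^2 = 221841 ≡ 711 (mod 910)
17^32 ≡ 711^2 = 505521 ≡ 471 (mod 910)
17^52 = 17^32 × 17^16 × 17^4 ≡ 471 × 711 × 711 (mod 910).
Accumulate the product:
471 × 711 = 334881 ≡ 1
1 × 711 = 711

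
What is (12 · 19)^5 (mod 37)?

12 · 19 = 228 ≡ 6 (mod 37)
(6)^5 ≡ 6 (mod 37)

6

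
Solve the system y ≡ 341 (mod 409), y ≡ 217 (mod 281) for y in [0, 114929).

409⁻¹ mod 281: 409·191 ≡ 1 (mod 281), so 409⁻¹ ≡ 191.
y = 341 + 409·((217 − 341)·191 mod 281) = 341 + 409·201 = 82550.
Check: 82550 mod 409 = 341, 82550 mod 281 = 217. ✓

82550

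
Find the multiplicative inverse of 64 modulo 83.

48

By the extended Euclidean algorithm:
83 = 1*64 + 19
64 = 3*19 + 7
19 = 2*7 + 5
7 = 1*5 + 2
5 = 2*2 + 1
2 = 2*1 + 0
gcd(64, 83) = 1, so the inverse exists.
Bézout: 1 = 27*83 − 35*64.
So 64⁻¹ ≡ −35 ≡ 48 (mod 83).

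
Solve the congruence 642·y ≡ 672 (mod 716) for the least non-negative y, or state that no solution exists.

78

gcd(642, 716) = 2, and 2 | 672, so solutions exist.
Divide through by 2: 321·y ≡ 336 (mod 358).
321⁻¹ ≡ 29 (mod 358).
y ≡ 29·336 ≡ 78 (mod 358).
The smallest non-negative solution is y = 78.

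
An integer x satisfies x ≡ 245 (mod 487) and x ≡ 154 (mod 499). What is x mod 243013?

226700

487⁻¹ mod 499: 487*291 ≡ 1 (mod 499), so 487⁻¹ ≡ 291.
x = 245 + 487*((154 − 245)*291 mod 499) = 245 + 487*465 = 226700.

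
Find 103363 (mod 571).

103363 = 181×571 + 12, so 103363 ≡ 12 (mod 571).

12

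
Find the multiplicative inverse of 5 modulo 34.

34 = 6·5 + 4
5 = 1·4 + 1
4 = 4·1 + 0
gcd(5, 34) = 1, so the inverse exists.
Back-substitute for 1:
1 = 1·5 − 1·4
  = −1·34 + 7·5
So 5⁻¹ ≡ 7 (mod 34).

7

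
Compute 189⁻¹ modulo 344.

344 = 1*189 + 155
189 = 1*155 + 34
155 = 4*34 + 19
34 = 1*19 + 15
19 = 1*15 + 4
15 = 3*4 + 3
4 = 1*3 + 1
3 = 3*1 + 0
gcd(189, 344) = 1, so the inverse exists.
Back-substitute for 1:
1 = 1*4 − 1*3
  = −1*15 + 4*4
  = 4*19 − 5*15
  = −5*34 + 9*19
  = 9*155 − 41*34
  = −41*189 + 50*155
  = 50*344 − 91*189
So 189⁻¹ ≡ −91 ≡ 253 (mod 344).

253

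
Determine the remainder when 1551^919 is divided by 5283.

By square-and-multiply:
919 in binary is 1110010111, i.e. 919 = 512 + 256 + 128 + 16 + 4 + 2 + 1.
1551^1 ≡ 1551 (mod 5283)
1551^2 ≡ 1551^2 = 2405601 ≡ 1836 (mod 5283)
1551^4 ≡ 1836^2 = 3370896 ≡ 342 (mod 5283)
1551^8 ≡ 342^2 = 116964 ≡ 738 (mod 5283)
1551^16 ≡ 738^2 = 544644 ≡ 495 (mod 5283)
1551^32 ≡ 495^2 = 245025 ≡ 2007 (mod 5283)
1551^64 ≡ 2007^2 = 4028049 ≡ 2403 (mod 5283)
1551^128 ≡ 2403^2 = 5774409 ≡ 90 (mod 5283)
1551^256 ≡ 90^2 = 8100 ≡ 2817 (mod 5283)
1551^512 ≡ 2817^2 = 7935489 ≡ 423 (mod 5283)
1551^919 = 1551^512 · 1551^256 · 1551^128 · 1551^16 · 1551^4 · 1551^2 · 1551^1 ≡ 423 · 2817 · 90 · 495 · 342 · 1836 · 1551 (mod 5283).
Accumulate the product:
423 · 2817 = 1191591 ≡ 2916
2916 · 90 = 262440 ≡ 3573
3573 · 495 = 1768635 ≡ 4113
4113 · 342 = 1406646 ≡ 1368
1368 · 1836 = 2511648 ≡ 2223
2223 · 1551 = 3447873 ≡ 3357

3357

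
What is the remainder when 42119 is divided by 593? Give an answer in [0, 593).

42119 = 71×593 + 16, so 42119 ≡ 16 (mod 593).

16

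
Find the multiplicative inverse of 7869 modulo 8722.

5951

Run the extended Euclidean algorithm:
8722 = 1*7869 + 853
7869 = 9*853 + 192
853 = 4*192 + 85
192 = 2*85 + 22
85 = 3*22 + 19
22 = 1*19 + 3
19 = 6*3 + 1
3 = 3*1 + 0
gcd(7869, 8722) = 1, so the inverse exists.
Back-substitute for 1:
1 = 1*19 − 6*3
  = −6*22 + 7*19
  = 7*85 − 27*22
  = −27*192 + 61*85
  = 61*853 − 271*192
  = −271*7869 + 2500*853
  = 2500*8722 − 2771*7869
So 7869⁻¹ ≡ −2771 ≡ 5951 (mod 8722).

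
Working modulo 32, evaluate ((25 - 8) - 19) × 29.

25 - 8 = 17
17 - 19 = -2 ≡ 30 (mod 32)
30 × 29 = 870 ≡ 6 (mod 32)

6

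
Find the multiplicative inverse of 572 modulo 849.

236

By the extended Euclidean algorithm:
849 = 1·572 + 277
572 = 2·277 + 18
277 = 15·18 + 7
18 = 2·7 + 4
7 = 1·4 + 3
4 = 1·3 + 1
3 = 3·1 + 0
gcd(572, 849) = 1, so the inverse exists.
Bézout: 1 = −159·849 + 236·572.
So 572⁻¹ ≡ 236 (mod 849).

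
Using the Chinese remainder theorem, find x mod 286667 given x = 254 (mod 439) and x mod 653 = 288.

56446

439⁻¹ mod 653: 439×119 ≡ 1 (mod 653), so 439⁻¹ ≡ 119.
x = 254 + 439×((288 − 254)×119 mod 653) = 254 + 439×128 = 56446.
Check: 56446 mod 439 = 254, 56446 mod 653 = 288. ✓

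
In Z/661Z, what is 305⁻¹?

648

Run the extended Euclidean algorithm:
661 = 2×305 + 51
305 = 5×51 + 50
51 = 1×50 + 1
50 = 50×1 + 0
gcd(305, 661) = 1, so the inverse exists.
Bézout: 1 = 6×661 − 13×305.
So 305⁻¹ ≡ −13 ≡ 648 (mod 661).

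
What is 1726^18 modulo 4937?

4639

By square-and-multiply:
18 in binary is 10010, i.e. 18 = 16 + 2.
1726^1 ≡ 1726 (mod 4937)
1726^2 ≡ 1726^2 = 2979076 ≡ 2065 (mod 4937)
1726^4 ≡ 2065^2 = 4264225 ≡ 3594 (mod 4937)
1726^8 ≡ 3594^2 = 12916836 ≡ 1644 (mod 4937)
1726^16 ≡ 1644^2 = 2702736 ≡ 2197 (mod 4937)
1726^18 = 1726^16 * 1726^2 ≡ 2197 * 2065 (mod 4937).
2197 * 2065 = 4536805 ≡ 4639 (mod 4937).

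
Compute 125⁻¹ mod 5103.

5103 = 40*125 + 103
125 = 1*103 + 22
103 = 4*22 + 15
22 = 1*15 + 7
15 = 2*7 + 1
7 = 7*1 + 0
gcd(125, 5103) = 1, so the inverse exists.
Back-substitute for 1:
1 = 1*15 − 2*7
  = −2*22 + 3*15
  = 3*103 − 14*22
  = −14*125 + 17*103
  = 17*5103 − 694*125
So 125⁻¹ ≡ −694 ≡ 4409 (mod 5103).

4409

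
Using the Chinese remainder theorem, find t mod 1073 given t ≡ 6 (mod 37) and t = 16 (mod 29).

37⁻¹ mod 29: 37×11 ≡ 1 (mod 29), so 37⁻¹ ≡ 11.
t = 6 + 37×((16 − 6)×11 mod 29) = 6 + 37×23 = 857.
Check: 857 mod 37 = 6, 857 mod 29 = 16. ✓

857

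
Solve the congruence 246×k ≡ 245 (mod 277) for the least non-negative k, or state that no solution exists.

gcd(246, 277) = 1, so a unique solution mod 277 exists.
246⁻¹ ≡ 134 (mod 277).
k ≡ 134×245 ≡ 144 (mod 277).

144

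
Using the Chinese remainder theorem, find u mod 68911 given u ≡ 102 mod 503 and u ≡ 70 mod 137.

44869

503⁻¹ mod 137: 503·70 ≡ 1 (mod 137), so 503⁻¹ ≡ 70.
u = 102 + 503·((70 − 102)·70 mod 137) = 102 + 503·89 = 44869.
Check: 44869 mod 503 = 102, 44869 mod 137 = 70. ✓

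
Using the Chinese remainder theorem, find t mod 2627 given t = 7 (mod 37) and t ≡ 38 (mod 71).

37⁻¹ mod 71: 37·48 ≡ 1 (mod 71), so 37⁻¹ ≡ 48.
t = 7 + 37·((38 − 7)·48 mod 71) = 7 + 37·68 = 2523.

2523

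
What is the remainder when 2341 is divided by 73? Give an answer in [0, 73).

5

2341 = 32·73 + 5, so 2341 ≡ 5 (mod 73).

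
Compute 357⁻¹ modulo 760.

413

By the extended Euclidean algorithm:
760 = 2×357 + 46
357 = 7×46 + 35
46 = 1×35 + 11
35 = 3×11 + 2
11 = 5×2 + 1
2 = 2×1 + 0
gcd(357, 760) = 1, so the inverse exists.
Back-substitute for 1:
1 = 1×11 − 5×2
  = −5×35 + 16×11
  = 16×46 − 21×35
  = −21×357 + 163×46
  = 163×760 − 347×357
So 357⁻¹ ≡ −347 ≡ 413 (mod 760).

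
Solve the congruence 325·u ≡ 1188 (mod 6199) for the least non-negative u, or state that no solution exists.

gcd(325, 6199) = 1, so a unique solution mod 6199 exists.
325⁻¹ ≡ 3357 (mod 6199).
u ≡ 3357·1188 ≡ 2159 (mod 6199).

2159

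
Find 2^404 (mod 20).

Compute successive squares:
404 in binary is 110010100, i.e. 404 = 256 + 128 + 16 + 4.
2^1 ≡ 2 (mod 20)
2^2 ≡ 2^2 = 4 (mod 20)
2^4 ≡ 4^2 = 16 (mod 20)
2^8 ≡ 16^2 = 256 ≡ 16 (mod 20)
2^16 ≡ 16^2 = 256 ≡ 16 (mod 20)
2^32 ≡ 16^2 = 256 ≡ 16 (mod 20)
2^64 ≡ 16^2 = 256 ≡ 16 (mod 20)
2^128 ≡ 16^2 = 256 ≡ 16 (mod 20)
2^256 ≡ 16^2 = 256 ≡ 16 (mod 20)
2^404 = 2^256 · 2^128 · 2^16 · 2^4 ≡ 16 · 16 · 16 · 16 (mod 20).
Accumulate the product:
16 · 16 = 256 ≡ 16
16 · 16 = 256 ≡ 16
16 · 16 = 256 ≡ 16

16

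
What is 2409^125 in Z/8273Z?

2581

Using repeated squaring:
125 in binary is 1111101, i.e. 125 = 64 + 32 + 16 + 8 + 4 + 1.
2409^1 ≡ 2409 (mod 8273)
2409^2 ≡ 2409^2 = 5803281 ≡ 3908 (mod 8273)
2409^4 ≡ 3908^2 = 15272464 ≡ 506 (mod 8273)
2409^8 ≡ 506^2 = 256036 ≡ 7846 (mod 8273)
2409^16 ≡ 7846^2 = 61559716 ≡ 323 (mod 8273)
2409^32 ≡ 323^2 = 104329 ≡ 5053 (mod 8273)
2409^64 ≡ 5053^2 = 25532809 ≡ 2331 (mod 8273)
2409^125 = 2409^64 × 2409^32 × 2409^16 × 2409^8 × 2409^4 × 2409^1 ≡ 2331 × 5053 × 323 × 7846 × 506 × 2409 (mod 8273).
Accumulate the product:
2331 × 5053 = 11778543 ≡ 6064
6064 × 323 = 1958672 ≡ 6244
6244 × 7846 = 48990424 ≡ 5991
5991 × 506 = 3031446 ≡ 3528
3528 × 2409 = 8498952 ≡ 2581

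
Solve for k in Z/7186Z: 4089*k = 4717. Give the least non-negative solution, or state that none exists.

321

gcd(4089, 7186) = 1, so a unique solution mod 7186 exists.
4089⁻¹ ≡ 6889 (mod 7186).
k ≡ 6889*4717 ≡ 321 (mod 7186).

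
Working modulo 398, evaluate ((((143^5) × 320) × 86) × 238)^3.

260

(143)^5 ≡ 127 (mod 398)
127 × 320 = 40640 ≡ 44 (mod 398)
44 × 86 = 3784 ≡ 202 (mod 398)
202 × 238 = 48076 ≡ 316 (mod 398)
(316)^3 ≡ 260 (mod 398)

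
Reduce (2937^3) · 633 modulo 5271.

3069

(2937)^3 ≡ 5076 (mod 5271)
5076 · 633 = 3213108 ≡ 3069 (mod 5271)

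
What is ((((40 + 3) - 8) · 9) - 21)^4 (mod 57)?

40 + 3 = 43
43 - 8 = 35
35 · 9 = 315 ≡ 30 (mod 57)
30 - 21 = 9
(9)^4 ≡ 6 (mod 57)

6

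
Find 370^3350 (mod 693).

1

370^1 ≡ 370 (mod 693)
370^2 ≡ 370^2 = 136900 ≡ 379 (mod 693)
370^4 ≡ 379^2 = 143641 ≡ 190 (mod 693)
370^8 ≡ 190^2 = 36100 ≡ 64 (mod 693)
370^16 ≡ 64^2 = 4096 ≡ 631 (mod 693)
370^32 ≡ 631^2 = 398161 ≡ 379 (mod 693)
370^64 ≡ 379^2 = 143641 ≡ 190 (mod 693)
370^128 ≡ 190^2 = 36100 ≡ 64 (mod 693)
370^256 ≡ 64^2 = 4096 ≡ 631 (mod 693)
370^512 ≡ 631^2 = 398161 ≡ 379 (mod 693)
370^1024 ≡ 379^2 = 143641 ≡ 190 (mod 693)
370^2048 ≡ 190^2 = 36100 ≡ 64 (mod 693)
370^3350 = 370^2048 × 370^1024 × 370^256 × 370^16 × 370^4 × 370^2 ≡ 64 × 190 × 631 × 631 × 190 × 379 (mod 693).
Accumulate the product:
64 × 190 = 12160 ≡ 379
379 × 631 = 239149 ≡ 64
64 × 631 = 40384 ≡ 190
190 × 190 = 36100 ≡ 64
64 × 379 = 24256 ≡ 1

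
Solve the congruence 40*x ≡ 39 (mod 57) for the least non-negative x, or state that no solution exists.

48

gcd(40, 57) = 1, so a unique solution mod 57 exists.
40⁻¹ ≡ 10 (mod 57).
x ≡ 10*39 ≡ 48 (mod 57).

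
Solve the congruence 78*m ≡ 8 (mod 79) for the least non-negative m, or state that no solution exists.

71

gcd(78, 79) = 1, so a unique solution mod 79 exists.
78⁻¹ ≡ 78 (mod 79).
m ≡ 78*8 ≡ 71 (mod 79).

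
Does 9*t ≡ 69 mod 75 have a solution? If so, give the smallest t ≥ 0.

16

gcd(9, 75) = 3, and 3 | 69, so solutions exist.
Divide through by 3: 3*t = 23 (mod 25).
3⁻¹ ≡ 17 (mod 25).
t ≡ 17*23 ≡ 16 (mod 25).
The smallest non-negative solution is t = 16.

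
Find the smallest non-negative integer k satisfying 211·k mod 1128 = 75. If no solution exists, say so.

gcd(211, 1128) = 1, so a unique solution mod 1128 exists.
211⁻¹ ≡ 139 (mod 1128).
k ≡ 139·75 ≡ 273 (mod 1128).

273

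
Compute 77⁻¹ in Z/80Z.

53

80 = 1×77 + 3
77 = 25×3 + 2
3 = 1×2 + 1
2 = 2×1 + 0
gcd(77, 80) = 1, so the inverse exists.
Back-substitute for 1:
1 = 1×3 − 1×2
  = −1×77 + 26×3
  = 26×80 − 27×77
So 77⁻¹ ≡ −27 ≡ 53 (mod 80).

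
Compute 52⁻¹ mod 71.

Apply the Euclidean algorithm and back-substitute:
71 = 1*52 + 19
52 = 2*19 + 14
19 = 1*14 + 5
14 = 2*5 + 4
5 = 1*4 + 1
4 = 4*1 + 0
gcd(52, 71) = 1, so the inverse exists.
Back-substitute for 1:
1 = 1*5 − 1*4
  = −1*14 + 3*5
  = 3*19 − 4*14
  = −4*52 + 11*19
  = 11*71 − 15*52
So 52⁻¹ ≡ −15 ≡ 56 (mod 71).

56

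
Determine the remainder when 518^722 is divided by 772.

By square-and-multiply:
722 in binary is 1011010010, i.e. 722 = 512 + 128 + 64 + 16 + 2.
518^1 ≡ 518 (mod 772)
518^2 ≡ 518^2 = 268324 ≡ 440 (mod 772)
518^4 ≡ 440^2 = 193600 ≡ 600 (mod 772)
518^8 ≡ 600^2 = 360000 ≡ 248 (mod 772)
518^16 ≡ 248^2 = 61504 ≡ 516 (mod 772)
518^32 ≡ 516^2 = 266256 ≡ 688 (mod 772)
518^64 ≡ 688^2 = 473344 ≡ 108 (mod 772)
518^128 ≡ 108^2 = 11664 ≡ 84 (mod 772)
518^256 ≡ 84^2 = 7056 ≡ 108 (mod 772)
518^512 ≡ 108^2 = 11664 ≡ 84 (mod 772)
518^722 = 518^512 · 518^128 · 518^64 · 518^16 · 518^2 ≡ 84 · 84 · 108 · 516 · 440 (mod 772).
Accumulate the product:
84 · 84 = 7056 ≡ 108
108 · 108 = 11664 ≡ 84
84 · 516 = 43344 ≡ 112
112 · 440 = 49280 ≡ 644

644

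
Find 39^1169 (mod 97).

90

Compute successive squares:
1169 in binary is 10010010001, i.e. 1169 = 1024 + 128 + 16 + 1.
39^1 ≡ 39 (mod 97)
39^2 ≡ 39^2 = 1521 ≡ 66 (mod 97)
39^4 ≡ 66^2 = 4356 ≡ 88 (mod 97)
39^8 ≡ 88^2 = 7744 ≡ 81 (mod 97)
39^16 ≡ 81^2 = 6561 ≡ 62 (mod 97)
39^32 ≡ 62^2 = 3844 ≡ 61 (mod 97)
39^64 ≡ 61^2 = 3721 ≡ 35 (mod 97)
39^128 ≡ 35^2 = 1225 ≡ 61 (mod 97)
39^256 ≡ 61^2 = 3721 ≡ 35 (mod 97)
39^512 ≡ 35^2 = 1225 ≡ 61 (mod 97)
39^1024 ≡ 61^2 = 3721 ≡ 35 (mod 97)
39^1169 = 39^1024 * 39^128 * 39^16 * 39^1 ≡ 35 * 61 * 62 * 39 (mod 97).
Accumulate the product:
35 * 61 = 2135 ≡ 1
1 * 62 = 62
62 * 39 = 2418 ≡ 90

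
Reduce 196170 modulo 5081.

196170 = 38·5081 + 3092, so 196170 ≡ 3092 (mod 5081).

3092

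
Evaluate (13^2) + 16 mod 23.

(13)^2 ≡ 8 (mod 23)
8 + 16 = 24 ≡ 1 (mod 23)

1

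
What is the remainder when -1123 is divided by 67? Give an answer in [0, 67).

-1123 = -17×67 + 16, so -1123 ≡ 16 (mod 67).

16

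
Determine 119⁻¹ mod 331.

242

Run the extended Euclidean algorithm:
331 = 2*119 + 93
119 = 1*93 + 26
93 = 3*26 + 15
26 = 1*15 + 11
15 = 1*11 + 4
11 = 2*4 + 3
4 = 1*3 + 1
3 = 3*1 + 0
gcd(119, 331) = 1, so the inverse exists.
Bézout: 1 = 32*331 − 89*119.
So 119⁻¹ ≡ −89 ≡ 242 (mod 331).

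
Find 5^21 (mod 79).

21

Compute successive squares:
21 in binary is 10101, i.e. 21 = 16 + 4 + 1.
5^1 ≡ 5 (mod 79)
5^2 ≡ 5^2 = 25 (mod 79)
5^4 ≡ 25^2 = 625 ≡ 72 (mod 79)
5^8 ≡ 72^2 = 5184 ≡ 49 (mod 79)
5^16 ≡ 49^2 = 2401 ≡ 31 (mod 79)
5^21 = 5^16 * 5^4 * 5^1 ≡ 31 * 72 * 5 (mod 79).
Accumulate the product:
31 * 72 = 2232 ≡ 20
20 * 5 = 100 ≡ 21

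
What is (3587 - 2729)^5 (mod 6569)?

3587 - 2729 = 858
(858)^5 ≡ 667 (mod 6569)

667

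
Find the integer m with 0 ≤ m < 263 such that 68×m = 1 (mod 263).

Run the extended Euclidean algorithm:
263 = 3·68 + 59
68 = 1·59 + 9
59 = 6·9 + 5
9 = 1·5 + 4
5 = 1·4 + 1
4 = 4·1 + 0
gcd(68, 263) = 1, so the inverse exists.
Back-substitute for 1:
1 = 1·5 − 1·4
  = −1·9 + 2·5
  = 2·59 − 13·9
  = −13·68 + 15·59
  = 15·263 − 58·68
So 68⁻¹ ≡ −58 ≡ 205 (mod 263).

205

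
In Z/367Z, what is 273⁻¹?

285

367 = 1·273 + 94
273 = 2·94 + 85
94 = 1·85 + 9
85 = 9·9 + 4
9 = 2·4 + 1
4 = 4·1 + 0
gcd(273, 367) = 1, so the inverse exists.
Bézout: 1 = 61·367 − 82·273.
So 273⁻¹ ≡ −82 ≡ 285 (mod 367).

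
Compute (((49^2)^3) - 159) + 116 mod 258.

216

(49)^2 ≡ 79 (mod 258)
(79)^3 ≡ 1 (mod 258)
1 - 159 = -158 ≡ 100 (mod 258)
100 + 116 = 216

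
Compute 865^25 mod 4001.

Compute successive squares:
25 in binary is 11001, i.e. 25 = 16 + 8 + 1.
865^1 ≡ 865 (mod 4001)
865^2 ≡ 865^2 = 748225 ≡ 38 (mod 4001)
865^4 ≡ 38^2 = 1444 (mod 4001)
865^8 ≡ 1444^2 = 2085136 ≡ 615 (mod 4001)
865^16 ≡ 615^2 = 378225 ≡ 2131 (mod 4001)
865^25 = 865^16 × 865^8 × 865^1 ≡ 2131 × 615 × 865 (mod 4001).
Accumulate the product:
2131 × 615 = 1310565 ≡ 2238
2238 × 865 = 1935870 ≡ 3387

3387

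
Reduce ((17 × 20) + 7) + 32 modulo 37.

17 × 20 = 340 ≡ 7 (mod 37)
7 + 7 = 14
14 + 32 = 46 ≡ 9 (mod 37)

9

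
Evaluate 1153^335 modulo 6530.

By square-and-multiply:
335 in binary is 101001111, i.e. 335 = 256 + 64 + 8 + 4 + 2 + 1.
1153^1 ≡ 1153 (mod 6530)
1153^2 ≡ 1153^2 = 1329409 ≡ 3819 (mod 6530)
1153^4 ≡ 3819^2 = 14584761 ≡ 3271 (mod 6530)
1153^8 ≡ 3271^2 = 10699441 ≡ 3301 (mod 6530)
1153^16 ≡ 3301^2 = 10896601 ≡ 4561 (mod 6530)
1153^32 ≡ 4561^2 = 20802721 ≡ 4671 (mod 6530)
1153^64 ≡ 4671^2 = 21818241 ≡ 1511 (mod 6530)
1153^128 ≡ 1511^2 = 2283121 ≡ 4151 (mod 6530)
1153^256 ≡ 4151^2 = 17230801 ≡ 4661 (mod 6530)
1153^335 = 1153^256 × 1153^64 × 1153^8 × 1153^4 × 1153^2 × 1153^1 ≡ 4661 × 1511 × 3301 × 3271 × 3819 × 1153 (mod 6530).
Accumulate the product:
4661 × 1511 = 7042771 ≡ 3431
3431 × 3301 = 11325731 ≡ 2711
2711 × 3271 = 8867681 ≡ 6471
6471 × 3819 = 24712749 ≡ 3229
3229 × 1153 = 3723037 ≡ 937

937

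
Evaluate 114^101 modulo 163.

101 in binary is 1100101, i.e. 101 = 64 + 32 + 4 + 1.
114^1 ≡ 114 (mod 163)
114^2 ≡ 114^2 = 12996 ≡ 119 (mod 163)
114^4 ≡ 119^2 = 14161 ≡ 143 (mod 163)
114^8 ≡ 143^2 = 20449 ≡ 74 (mod 163)
114^16 ≡ 74^2 = 5476 ≡ 97 (mod 163)
114^32 ≡ 97^2 = 9409 ≡ 118 (mod 163)
114^64 ≡ 118^2 = 13924 ≡ 69 (mod 163)
114^101 = 114^64 × 114^32 × 114^4 × 114^1 ≡ 69 × 118 × 143 × 114 (mod 163).
Accumulate the product:
69 × 118 = 8142 ≡ 155
155 × 143 = 22165 ≡ 160
160 × 114 = 18240 ≡ 147

147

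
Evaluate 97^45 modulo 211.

67

Compute successive squares:
45 in binary is 101101, i.e. 45 = 32 + 8 + 4 + 1.
97^1 ≡ 97 (mod 211)
97^2 ≡ 97^2 = 9409 ≡ 125 (mod 211)
97^4 ≡ 125^2 = 15625 ≡ 11 (mod 211)
97^8 ≡ 11^2 = 121 (mod 211)
97^16 ≡ 121^2 = 14641 ≡ 82 (mod 211)
97^32 ≡ 82^2 = 6724 ≡ 183 (mod 211)
97^45 = 97^32 × 97^8 × 97^4 × 97^1 ≡ 183 × 121 × 11 × 97 (mod 211).
Accumulate the product:
183 × 121 = 22143 ≡ 199
199 × 11 = 2189 ≡ 79
79 × 97 = 7663 ≡ 67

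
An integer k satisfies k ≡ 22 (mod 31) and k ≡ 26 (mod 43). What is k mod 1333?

31⁻¹ mod 43: 31*25 ≡ 1 (mod 43), so 31⁻¹ ≡ 25.
k = 22 + 31*((26 − 22)*25 mod 43) = 22 + 31*14 = 456.

456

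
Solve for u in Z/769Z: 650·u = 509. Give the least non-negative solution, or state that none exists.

gcd(650, 769) = 1, so a unique solution mod 769 exists.
650⁻¹ ≡ 84 (mod 769).
u ≡ 84·509 ≡ 461 (mod 769).

461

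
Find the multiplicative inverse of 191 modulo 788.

755

Run the extended Euclidean algorithm:
788 = 4·191 + 24
191 = 7·24 + 23
24 = 1·23 + 1
23 = 23·1 + 0
gcd(191, 788) = 1, so the inverse exists.
Bézout: 1 = 8·788 − 33·191.
So 191⁻¹ ≡ −33 ≡ 755 (mod 788).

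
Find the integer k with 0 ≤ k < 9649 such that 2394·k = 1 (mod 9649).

Apply the Euclidean algorithm and back-substitute:
9649 = 4*2394 + 73
2394 = 32*73 + 58
73 = 1*58 + 15
58 = 3*15 + 13
15 = 1*13 + 2
13 = 6*2 + 1
2 = 2*1 + 0
gcd(2394, 9649) = 1, so the inverse exists.
Bézout: 1 = −1115*9649 + 4494*2394.
So 2394⁻¹ ≡ 4494 (mod 9649).

4494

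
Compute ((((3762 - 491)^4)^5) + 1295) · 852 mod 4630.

2752

3762 - 491 = 3271
(3271)^4 ≡ 2991 (mod 4630)
(2991)^5 ≡ 1621 (mod 4630)
1621 + 1295 = 2916
2916 · 852 = 2484432 ≡ 2752 (mod 4630)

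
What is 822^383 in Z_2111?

1757

By square-and-multiply:
383 in binary is 101111111, i.e. 383 = 256 + 64 + 32 + 16 + 8 + 4 + 2 + 1.
822^1 ≡ 822 (mod 2111)
822^2 ≡ 822^2 = 675684 ≡ 164 (mod 2111)
822^4 ≡ 164^2 = 26896 ≡ 1564 (mod 2111)
822^8 ≡ 1564^2 = 2446096 ≡ 1558 (mod 2111)
822^16 ≡ 1558^2 = 2427364 ≡ 1825 (mod 2111)
822^32 ≡ 1825^2 = 3330625 ≡ 1578 (mod 2111)
822^64 ≡ 1578^2 = 2490084 ≡ 1215 (mod 2111)
822^128 ≡ 1215^2 = 1476225 ≡ 636 (mod 2111)
822^256 ≡ 636^2 = 404496 ≡ 1295 (mod 2111)
822^383 = 822^256 * 822^64 * 822^32 * 822^16 * 822^8 * 822^4 * 822^2 * 822^1 ≡ 1295 * 1215 * 1578 * 1825 * 1558 * 1564 * 164 * 822 (mod 2111).
Accumulate the product:
1295 * 1215 = 1573425 ≡ 730
730 * 1578 = 1151940 ≡ 1445
1445 * 1825 = 2637125 ≡ 486
486 * 1558 = 757188 ≡ 1450
1450 * 1564 = 2267800 ≡ 586
586 * 164 = 96104 ≡ 1109
1109 * 822 = 911598 ≡ 1757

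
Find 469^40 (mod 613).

469^1 ≡ 469 (mod 613)
469^2 ≡ 469^2 = 219961 ≡ 507 (mod 613)
469^4 ≡ 507^2 = 257049 ≡ 202 (mod 613)
469^8 ≡ 202^2 = 40804 ≡ 346 (mod 613)
469^16 ≡ 346^2 = 119716 ≡ 181 (mod 613)
469^32 ≡ 181^2 = 32761 ≡ 272 (mod 613)
469^40 = 469^32 · 469^8 ≡ 272 · 346 (mod 613).
272 · 346 = 94112 ≡ 323 (mod 613).

323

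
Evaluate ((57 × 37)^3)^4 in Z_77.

57 × 37 = 2109 ≡ 30 (mod 77)
(30)^3 ≡ 50 (mod 77)
(50)^4 ≡ 64 (mod 77)

64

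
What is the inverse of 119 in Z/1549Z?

By the extended Euclidean algorithm:
1549 = 13·119 + 2
119 = 59·2 + 1
2 = 2·1 + 0
gcd(119, 1549) = 1, so the inverse exists.
Bézout: 1 = −59·1549 + 768·119.
So 119⁻¹ ≡ 768 (mod 1549).

768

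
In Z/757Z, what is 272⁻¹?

231

Run the extended Euclidean algorithm:
757 = 2*272 + 213
272 = 1*213 + 59
213 = 3*59 + 36
59 = 1*36 + 23
36 = 1*23 + 13
23 = 1*13 + 10
13 = 1*10 + 3
10 = 3*3 + 1
3 = 3*1 + 0
gcd(272, 757) = 1, so the inverse exists.
Back-substitute for 1:
1 = 1*10 − 3*3
  = −3*13 + 4*10
  = 4*23 − 7*13
  = −7*36 + 11*23
  = 11*59 − 18*36
  = −18*213 + 65*59
  = 65*272 − 83*213
  = −83*757 + 231*272
So 272⁻¹ ≡ 231 (mod 757).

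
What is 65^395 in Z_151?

Using repeated squaring:
65^1 ≡ 65 (mod 151)
65^2 ≡ 65^2 = 4225 ≡ 148 (mod 151)
65^4 ≡ 148^2 = 21904 ≡ 9 (mod 151)
65^8 ≡ 9^2 = 81 (mod 151)
65^16 ≡ 81^2 = 6561 ≡ 68 (mod 151)
65^32 ≡ 68^2 = 4624 ≡ 94 (mod 151)
65^64 ≡ 94^2 = 8836 ≡ 78 (mod 151)
65^128 ≡ 78^2 = 6084 ≡ 44 (mod 151)
65^256 ≡ 44^2 = 1936 ≡ 124 (mod 151)
65^395 = 65^256 * 65^128 * 65^8 * 65^2 * 65^1 ≡ 124 * 44 * 81 * 148 * 65 (mod 151).
Accumulate the product:
124 * 44 = 5456 ≡ 20
20 * 81 = 1620 ≡ 110
110 * 148 = 16280 ≡ 123
123 * 65 = 7995 ≡ 143

143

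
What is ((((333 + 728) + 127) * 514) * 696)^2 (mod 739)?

333 + 728 = 1061 ≡ 322 (mod 739)
322 + 127 = 449
449 * 514 = 230786 ≡ 218 (mod 739)
218 * 696 = 151728 ≡ 233 (mod 739)
(233)^2 ≡ 342 (mod 739)

342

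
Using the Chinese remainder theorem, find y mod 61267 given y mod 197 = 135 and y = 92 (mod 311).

52340

197⁻¹ mod 311: 197*30 ≡ 1 (mod 311), so 197⁻¹ ≡ 30.
y = 135 + 197*((92 − 135)*30 mod 311) = 135 + 197*265 = 52340.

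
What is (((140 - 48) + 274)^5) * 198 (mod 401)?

140 - 48 = 92
92 + 274 = 366
(366)^5 ≡ 303 (mod 401)
303 * 198 = 59994 ≡ 245 (mod 401)

245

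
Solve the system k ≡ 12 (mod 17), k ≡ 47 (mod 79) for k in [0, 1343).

17⁻¹ mod 79: 17*14 ≡ 1 (mod 79), so 17⁻¹ ≡ 14.
k = 12 + 17*((47 − 12)*14 mod 79) = 12 + 17*16 = 284.

284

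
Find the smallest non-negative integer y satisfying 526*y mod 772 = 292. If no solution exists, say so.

gcd(526, 772) = 2, and 2 | 292, so solutions exist.
Divide through by 2: 263*y = 146 (mod 386).
263⁻¹ ≡ 91 (mod 386).
y ≡ 91*146 ≡ 162 (mod 386).
The smallest non-negative solution is y = 162.

162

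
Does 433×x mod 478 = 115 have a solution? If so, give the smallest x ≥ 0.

263

gcd(433, 478) = 1, so a unique solution mod 478 exists.
433⁻¹ ≡ 393 (mod 478).
x ≡ 393×115 ≡ 263 (mod 478).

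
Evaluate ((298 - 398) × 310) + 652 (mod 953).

298 - 398 = -100 ≡ 853 (mod 953)
853 × 310 = 264430 ≡ 449 (mod 953)
449 + 652 = 1101 ≡ 148 (mod 953)

148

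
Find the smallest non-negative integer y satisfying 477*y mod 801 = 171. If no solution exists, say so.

gcd(477, 801) = 9, and 9 | 171, so solutions exist.
Divide through by 9: 53*y ≡ 19 mod 89.
53⁻¹ ≡ 42 (mod 89).
y ≡ 42*19 ≡ 86 (mod 89).
The smallest non-negative solution is y = 86.

86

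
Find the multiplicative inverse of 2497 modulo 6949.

3654

By the extended Euclidean algorithm:
6949 = 2×2497 + 1955
2497 = 1×1955 + 542
1955 = 3×542 + 329
542 = 1×329 + 213
329 = 1×213 + 116
213 = 1×116 + 97
116 = 1×97 + 19
97 = 5×19 + 2
19 = 9×2 + 1
2 = 2×1 + 0
gcd(2497, 6949) = 1, so the inverse exists.
Bézout: 1 = 1184×6949 − 3295×2497.
So 2497⁻¹ ≡ −3295 ≡ 3654 (mod 6949).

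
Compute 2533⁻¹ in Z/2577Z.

2167

2577 = 1*2533 + 44
2533 = 57*44 + 25
44 = 1*25 + 19
25 = 1*19 + 6
19 = 3*6 + 1
6 = 6*1 + 0
gcd(2533, 2577) = 1, so the inverse exists.
Bézout: 1 = 403*2577 − 410*2533.
So 2533⁻¹ ≡ −410 ≡ 2167 (mod 2577).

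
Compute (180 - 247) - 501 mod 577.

180 - 247 = -67 ≡ 510 (mod 577)
510 - 501 = 9

9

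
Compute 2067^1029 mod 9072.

Compute successive squares:
1029 in binary is 10000000101, i.e. 1029 = 1024 + 4 + 1.
2067^1 ≡ 2067 (mod 9072)
2067^2 ≡ 2067^2 = 4272489 ≡ 8649 (mod 9072)
2067^4 ≡ 8649^2 = 74805201 ≡ 6561 (mod 9072)
2067^8 ≡ 6561^2 = 43046721 ≡ 81 (mod 9072)
2067^16 ≡ 81^2 = 6561 (mod 9072)
2067^32 ≡ 6561^2 = 43046721 ≡ 81 (mod 9072)
2067^64 ≡ 81^2 = 6561 (mod 9072)
2067^128 ≡ 6561^2 = 43046721 ≡ 81 (mod 9072)
2067^256 ≡ 81^2 = 6561 (mod 9072)
2067^512 ≡ 6561^2 = 43046721 ≡ 81 (mod 9072)
2067^1024 ≡ 81^2 = 6561 (mod 9072)
2067^1029 = 2067^1024 * 2067^4 * 2067^1 ≡ 6561 * 6561 * 2067 (mod 9072).
Accumulate the product:
6561 * 6561 = 43046721 ≡ 81
81 * 2067 = 167427 ≡ 4131

4131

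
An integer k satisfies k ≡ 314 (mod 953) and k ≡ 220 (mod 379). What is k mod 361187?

953⁻¹ mod 379: 953·138 ≡ 1 (mod 379), so 953⁻¹ ≡ 138.
k = 314 + 953·((220 − 314)·138 mod 379) = 314 + 953·293 = 279543.

279543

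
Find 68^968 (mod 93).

By square-and-multiply:
968 in binary is 1111001000, i.e. 968 = 512 + 256 + 128 + 64 + 8.
68^1 ≡ 68 (mod 93)
68^2 ≡ 68^2 = 4624 ≡ 67 (mod 93)
68^4 ≡ 67^2 = 4489 ≡ 25 (mod 93)
68^8 ≡ 25^2 = 625 ≡ 67 (mod 93)
68^16 ≡ 67^2 = 4489 ≡ 25 (mod 93)
68^32 ≡ 25^2 = 625 ≡ 67 (mod 93)
68^64 ≡ 67^2 = 4489 ≡ 25 (mod 93)
68^128 ≡ 25^2 = 625 ≡ 67 (mod 93)
68^256 ≡ 67^2 = 4489 ≡ 25 (mod 93)
68^512 ≡ 25^2 = 625 ≡ 67 (mod 93)
68^968 = 68^512 × 68^256 × 68^128 × 68^64 × 68^8 ≡ 67 × 25 × 67 × 25 × 67 (mod 93).
Accumulate the product:
67 × 25 = 1675 ≡ 1
1 × 67 = 67
67 × 25 = 1675 ≡ 1
1 × 67 = 67

67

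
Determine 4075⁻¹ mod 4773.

718

By the extended Euclidean algorithm:
4773 = 1×4075 + 698
4075 = 5×698 + 585
698 = 1×585 + 113
585 = 5×113 + 20
113 = 5×20 + 13
20 = 1×13 + 7
13 = 1×7 + 6
7 = 1×6 + 1
6 = 6×1 + 0
gcd(4075, 4773) = 1, so the inverse exists.
Bézout: 1 = −613×4773 + 718×4075.
So 4075⁻¹ ≡ 718 (mod 4773).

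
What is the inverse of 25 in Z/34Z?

15

Apply the Euclidean algorithm and back-substitute:
34 = 1×25 + 9
25 = 2×9 + 7
9 = 1×7 + 2
7 = 3×2 + 1
2 = 2×1 + 0
gcd(25, 34) = 1, so the inverse exists.
Bézout: 1 = −11×34 + 15×25.
So 25⁻¹ ≡ 15 (mod 34).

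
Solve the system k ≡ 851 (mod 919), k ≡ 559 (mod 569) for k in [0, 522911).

919⁻¹ mod 569: 919*278 ≡ 1 (mod 569), so 919⁻¹ ≡ 278.
k = 851 + 919*((559 − 851)*278 mod 569) = 851 + 919*191 = 176380.

176380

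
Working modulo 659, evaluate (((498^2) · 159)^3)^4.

(498)^2 ≡ 220 (mod 659)
220 · 159 = 34980 ≡ 53 (mod 659)
(53)^3 ≡ 602 (mod 659)
(602)^4 ≡ 139 (mod 659)

139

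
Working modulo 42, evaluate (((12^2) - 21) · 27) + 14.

17

(12)^2 ≡ 18 (mod 42)
18 - 21 = -3 ≡ 39 (mod 42)
39 · 27 = 1053 ≡ 3 (mod 42)
3 + 14 = 17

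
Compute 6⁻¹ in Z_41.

7

Run the extended Euclidean algorithm:
41 = 6·6 + 5
6 = 1·5 + 1
5 = 5·1 + 0
gcd(6, 41) = 1, so the inverse exists.
Back-substitute for 1:
1 = 1·6 − 1·5
  = −1·41 + 7·6
So 6⁻¹ ≡ 7 (mod 41).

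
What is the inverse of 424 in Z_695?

159

Apply the Euclidean algorithm and back-substitute:
695 = 1×424 + 271
424 = 1×271 + 153
271 = 1×153 + 118
153 = 1×118 + 35
118 = 3×35 + 13
35 = 2×13 + 9
13 = 1×9 + 4
9 = 2×4 + 1
4 = 4×1 + 0
gcd(424, 695) = 1, so the inverse exists.
Back-substitute for 1:
1 = 1×9 − 2×4
  = −2×13 + 3×9
  = 3×35 − 8×13
  = −8×118 + 27×35
  = 27×153 − 35×118
  = −35×271 + 62×153
  = 62×424 − 97×271
  = −97×695 + 159×424
So 424⁻¹ ≡ 159 (mod 695).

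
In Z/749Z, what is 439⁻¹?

Run the extended Euclidean algorithm:
749 = 1*439 + 310
439 = 1*310 + 129
310 = 2*129 + 52
129 = 2*52 + 25
52 = 2*25 + 2
25 = 12*2 + 1
2 = 2*1 + 0
gcd(439, 749) = 1, so the inverse exists.
Bézout: 1 = −211*749 + 360*439.
So 439⁻¹ ≡ 360 (mod 749).

360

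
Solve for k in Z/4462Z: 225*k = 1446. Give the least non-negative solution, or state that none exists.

gcd(225, 4462) = 1, so a unique solution mod 4462 exists.
225⁻¹ ≡ 1527 (mod 4462).
k ≡ 1527*1446 ≡ 3814 (mod 4462).

3814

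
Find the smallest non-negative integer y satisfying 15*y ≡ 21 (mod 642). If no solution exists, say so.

87

gcd(15, 642) = 3, and 3 | 21, so solutions exist.
Divide through by 3: 5*y mod 214 = 7.
5⁻¹ ≡ 43 (mod 214).
y ≡ 43*7 ≡ 87 (mod 214).
The smallest non-negative solution is y = 87.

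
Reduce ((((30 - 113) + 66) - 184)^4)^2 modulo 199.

30 - 113 = -83 ≡ 116 (mod 199)
116 + 66 = 182
182 - 184 = -2 ≡ 197 (mod 199)
(197)^4 ≡ 16 (mod 199)
(16)^2 ≡ 57 (mod 199)

57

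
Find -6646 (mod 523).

-6646 = -13×523 + 153, so -6646 ≡ 153 (mod 523).

153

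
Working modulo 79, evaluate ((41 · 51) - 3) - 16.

18

41 · 51 = 2091 ≡ 37 (mod 79)
37 - 3 = 34
34 - 16 = 18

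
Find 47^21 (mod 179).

Compute successive squares:
21 in binary is 10101, i.e. 21 = 16 + 4 + 1.
47^1 ≡ 47 (mod 179)
47^2 ≡ 47^2 = 2209 ≡ 61 (mod 179)
47^4 ≡ 61^2 = 3721 ≡ 141 (mod 179)
47^8 ≡ 141^2 = 19881 ≡ 12 (mod 179)
47^16 ≡ 12^2 = 144 (mod 179)
47^21 = 47^16 * 47^4 * 47^1 ≡ 144 * 141 * 47 (mod 179).
Accumulate the product:
144 * 141 = 20304 ≡ 77
77 * 47 = 3619 ≡ 39

39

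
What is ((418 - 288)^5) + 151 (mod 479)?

418 - 288 = 130
(130)^5 ≡ 116 (mod 479)
116 + 151 = 267

267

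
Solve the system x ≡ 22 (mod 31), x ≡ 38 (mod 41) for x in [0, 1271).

31⁻¹ mod 41: 31*4 ≡ 1 (mod 41), so 31⁻¹ ≡ 4.
x = 22 + 31*((38 − 22)*4 mod 41) = 22 + 31*23 = 735.

735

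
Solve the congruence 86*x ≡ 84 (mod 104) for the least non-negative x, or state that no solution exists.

30

gcd(86, 104) = 2, and 2 | 84, so solutions exist.
Divide through by 2: 43*x = 42 (mod 52).
43⁻¹ ≡ 23 (mod 52).
x ≡ 23*42 ≡ 30 (mod 52).
The smallest non-negative solution is x = 30.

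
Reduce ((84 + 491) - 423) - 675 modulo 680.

84 + 491 = 575
575 - 423 = 152
152 - 675 = -523 ≡ 157 (mod 680)

157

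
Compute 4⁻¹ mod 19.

5

Apply the Euclidean algorithm and back-substitute:
19 = 4·4 + 3
4 = 1·3 + 1
3 = 3·1 + 0
gcd(4, 19) = 1, so the inverse exists.
Back-substitute for 1:
1 = 1·4 − 1·3
  = −1·19 + 5·4
So 4⁻¹ ≡ 5 (mod 19).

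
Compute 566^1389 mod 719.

234

566^1 ≡ 566 (mod 719)
566^2 ≡ 566^2 = 320356 ≡ 401 (mod 719)
566^4 ≡ 401^2 = 160801 ≡ 464 (mod 719)
566^8 ≡ 464^2 = 215296 ≡ 315 (mod 719)
566^16 ≡ 315^2 = 99225 ≡ 3 (mod 719)
566^32 ≡ 3^2 = 9 (mod 719)
566^64 ≡ 9^2 = 81 (mod 719)
566^128 ≡ 81^2 = 6561 ≡ 90 (mod 719)
566^256 ≡ 90^2 = 8100 ≡ 191 (mod 719)
566^512 ≡ 191^2 = 36481 ≡ 531 (mod 719)
566^1024 ≡ 531^2 = 281961 ≡ 113 (mod 719)
566^1389 = 566^1024 · 566^256 · 566^64 · 566^32 · 566^8 · 566^4 · 566^1 ≡ 113 · 191 · 81 · 9 · 315 · 464 · 566 (mod 719).
Accumulate the product:
113 · 191 = 21583 ≡ 13
13 · 81 = 1053 ≡ 334
334 · 9 = 3006 ≡ 130
130 · 315 = 40950 ≡ 686
686 · 464 = 318304 ≡ 506
506 · 566 = 286396 ≡ 234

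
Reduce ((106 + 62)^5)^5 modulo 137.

106 + 62 = 168 ≡ 31 (mod 137)
(31)^5 ≡ 124 (mod 137)
(124)^5 ≡ 114 (mod 137)

114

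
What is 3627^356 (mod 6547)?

Using repeated squaring:
356 in binary is 101100100, i.e. 356 = 256 + 64 + 32 + 4.
3627^1 ≡ 3627 (mod 6547)
3627^2 ≡ 3627^2 = 13155129 ≡ 2206 (mod 6547)
3627^4 ≡ 2206^2 = 4866436 ≡ 2015 (mod 6547)
3627^8 ≡ 2015^2 = 4060225 ≡ 1085 (mod 6547)
3627^16 ≡ 1085^2 = 1177225 ≡ 5312 (mod 6547)
3627^32 ≡ 5312^2 = 28217344 ≡ 6321 (mod 6547)
3627^64 ≡ 6321^2 = 39955041 ≡ 5247 (mod 6547)
3627^128 ≡ 5247^2 = 27531009 ≡ 874 (mod 6547)
3627^256 ≡ 874^2 = 763876 ≡ 4424 (mod 6547)
3627^356 = 3627^256 · 3627^64 · 3627^32 · 3627^4 ≡ 4424 · 5247 · 6321 · 2015 (mod 6547).
Accumulate the product:
4424 · 5247 = 23212728 ≡ 3613
3613 · 6321 = 22837773 ≡ 1837
1837 · 2015 = 3701555 ≡ 2500

2500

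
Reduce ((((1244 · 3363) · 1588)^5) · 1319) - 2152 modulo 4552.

880

1244 · 3363 = 4183572 ≡ 284 (mod 4552)
284 · 1588 = 450992 ≡ 344 (mod 4552)
(344)^5 ≡ 1576 (mod 4552)
1576 · 1319 = 2078744 ≡ 3032 (mod 4552)
3032 - 2152 = 880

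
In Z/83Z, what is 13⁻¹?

83 = 6×13 + 5
13 = 2×5 + 3
5 = 1×3 + 2
3 = 1×2 + 1
2 = 2×1 + 0
gcd(13, 83) = 1, so the inverse exists.
Bézout: 1 = −5×83 + 32×13.
So 13⁻¹ ≡ 32 (mod 83).

32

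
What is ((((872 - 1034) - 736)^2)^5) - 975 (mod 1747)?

872 - 1034 = -162 ≡ 1585 (mod 1747)
1585 - 736 = 849
(849)^2 ≡ 1037 (mod 1747)
(1037)^5 ≡ 1559 (mod 1747)
1559 - 975 = 584

584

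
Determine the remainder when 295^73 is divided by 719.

73 in binary is 1001001, i.e. 73 = 64 + 8 + 1.
295^1 ≡ 295 (mod 719)
295^2 ≡ 295^2 = 87025 ≡ 26 (mod 719)
295^4 ≡ 26^2 = 676 (mod 719)
295^8 ≡ 676^2 = 456976 ≡ 411 (mod 719)
295^16 ≡ 411^2 = 168921 ≡ 675 (mod 719)
295^32 ≡ 675^2 = 455625 ≡ 498 (mod 719)
295^64 ≡ 498^2 = 248004 ≡ 668 (mod 719)
295^73 = 295^64 * 295^8 * 295^1 ≡ 668 * 411 * 295 (mod 719).
Accumulate the product:
668 * 411 = 274548 ≡ 609
609 * 295 = 179655 ≡ 624

624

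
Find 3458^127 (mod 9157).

Using repeated squaring:
127 in binary is 1111111, i.e. 127 = 64 + 32 + 16 + 8 + 4 + 2 + 1.
3458^1 ≡ 3458 (mod 9157)
3458^2 ≡ 3458^2 = 11957764 ≡ 7879 (mod 9157)
3458^4 ≡ 7879^2 = 62078641 ≡ 3338 (mod 9157)
3458^8 ≡ 3338^2 = 11142244 ≡ 7332 (mod 9157)
3458^16 ≡ 7332^2 = 53758224 ≡ 6634 (mod 9157)
3458^32 ≡ 6634^2 = 44009956 ≡ 1414 (mod 9157)
3458^64 ≡ 1414^2 = 1999396 ≡ 3170 (mod 9157)
3458^127 = 3458^64 * 3458^32 * 3458^16 * 3458^8 * 3458^4 * 3458^2 * 3458^1 ≡ 3170 * 1414 * 6634 * 7332 * 3338 * 7879 * 3458 (mod 9157).
Accumulate the product:
3170 * 1414 = 4482380 ≡ 4607
4607 * 6634 = 30562838 ≡ 5929
5929 * 7332 = 43471428 ≡ 3149
3149 * 3338 = 10511362 ≡ 8283
8283 * 7879 = 65261757 ≡ 8975
8975 * 3458 = 31035550 ≡ 2477

2477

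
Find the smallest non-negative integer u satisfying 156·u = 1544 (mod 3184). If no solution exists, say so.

214

gcd(156, 3184) = 4, and 4 | 1544, so solutions exist.
Divide through by 4: 39·u ≡ 386 (mod 796).
39⁻¹ ≡ 347 (mod 796).
u ≡ 347·386 ≡ 214 (mod 796).
The smallest non-negative solution is u = 214.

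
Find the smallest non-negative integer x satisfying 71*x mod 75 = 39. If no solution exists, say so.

9

gcd(71, 75) = 1, so a unique solution mod 75 exists.
71⁻¹ ≡ 56 (mod 75).
x ≡ 56*39 ≡ 9 (mod 75).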